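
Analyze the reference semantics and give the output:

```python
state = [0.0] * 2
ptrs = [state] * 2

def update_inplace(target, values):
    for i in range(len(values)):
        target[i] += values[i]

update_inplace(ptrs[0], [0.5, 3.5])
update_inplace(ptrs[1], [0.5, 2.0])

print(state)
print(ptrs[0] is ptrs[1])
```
[1.0, 5.5]
True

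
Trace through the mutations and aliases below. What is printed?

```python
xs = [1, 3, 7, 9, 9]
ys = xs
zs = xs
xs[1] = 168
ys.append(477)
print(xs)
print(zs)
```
[1, 168, 7, 9, 9, 477]
[1, 168, 7, 9, 9, 477]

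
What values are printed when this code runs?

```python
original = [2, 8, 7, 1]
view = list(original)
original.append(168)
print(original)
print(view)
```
[2, 8, 7, 1, 168]
[2, 8, 7, 1]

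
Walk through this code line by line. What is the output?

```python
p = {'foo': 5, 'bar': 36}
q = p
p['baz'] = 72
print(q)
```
{'foo': 5, 'bar': 36, 'baz': 72}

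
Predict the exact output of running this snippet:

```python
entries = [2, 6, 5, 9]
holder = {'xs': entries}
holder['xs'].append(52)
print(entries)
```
[2, 6, 5, 9, 52]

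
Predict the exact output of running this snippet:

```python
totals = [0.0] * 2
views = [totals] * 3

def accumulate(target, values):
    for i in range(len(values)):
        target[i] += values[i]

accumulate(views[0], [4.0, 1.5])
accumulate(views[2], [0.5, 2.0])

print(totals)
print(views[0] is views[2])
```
[4.5, 3.5]
True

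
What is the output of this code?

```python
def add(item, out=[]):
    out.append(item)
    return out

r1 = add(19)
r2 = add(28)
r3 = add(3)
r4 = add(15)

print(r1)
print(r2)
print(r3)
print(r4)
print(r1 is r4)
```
[19, 28, 3, 15]
[19, 28, 3, 15]
[19, 28, 3, 15]
[19, 28, 3, 15]
True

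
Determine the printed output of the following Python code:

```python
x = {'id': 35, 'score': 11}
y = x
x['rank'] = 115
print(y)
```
{'id': 35, 'score': 11, 'rank': 115}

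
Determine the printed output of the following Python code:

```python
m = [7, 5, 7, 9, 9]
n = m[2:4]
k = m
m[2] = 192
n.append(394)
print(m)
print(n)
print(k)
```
[7, 5, 192, 9, 9]
[7, 9, 394]
[7, 5, 192, 9, 9]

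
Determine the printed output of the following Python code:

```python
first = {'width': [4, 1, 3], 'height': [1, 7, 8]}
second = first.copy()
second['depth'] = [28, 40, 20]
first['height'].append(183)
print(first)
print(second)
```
{'width': [4, 1, 3], 'height': [1, 7, 8, 183]}
{'width': [4, 1, 3], 'height': [1, 7, 8, 183], 'depth': [28, 40, 20]}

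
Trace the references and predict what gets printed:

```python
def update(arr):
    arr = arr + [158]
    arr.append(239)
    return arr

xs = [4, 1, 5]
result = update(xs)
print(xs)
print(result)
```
[4, 1, 5]
[4, 1, 5, 158, 239]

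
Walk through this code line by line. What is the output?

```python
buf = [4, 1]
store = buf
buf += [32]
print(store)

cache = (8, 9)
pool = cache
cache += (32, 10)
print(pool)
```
[4, 1, 32]
(8, 9)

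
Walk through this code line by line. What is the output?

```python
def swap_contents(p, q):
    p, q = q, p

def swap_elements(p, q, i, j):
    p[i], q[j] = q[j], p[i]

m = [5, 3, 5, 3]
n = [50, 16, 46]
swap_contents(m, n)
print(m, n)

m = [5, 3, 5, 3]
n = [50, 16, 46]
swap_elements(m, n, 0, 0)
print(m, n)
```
[5, 3, 5, 3] [50, 16, 46]
[50, 3, 5, 3] [5, 16, 46]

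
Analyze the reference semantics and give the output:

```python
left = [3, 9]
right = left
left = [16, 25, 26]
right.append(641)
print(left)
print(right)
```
[16, 25, 26]
[3, 9, 641]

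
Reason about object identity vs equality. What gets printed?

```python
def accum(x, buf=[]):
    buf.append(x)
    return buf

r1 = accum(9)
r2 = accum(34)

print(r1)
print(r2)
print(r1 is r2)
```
[9, 34]
[9, 34]
True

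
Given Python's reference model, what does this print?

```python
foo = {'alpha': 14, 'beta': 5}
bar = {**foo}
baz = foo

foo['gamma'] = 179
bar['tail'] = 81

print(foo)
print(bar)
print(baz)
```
{'alpha': 14, 'beta': 5, 'gamma': 179}
{'alpha': 14, 'beta': 5, 'tail': 81}
{'alpha': 14, 'beta': 5, 'gamma': 179}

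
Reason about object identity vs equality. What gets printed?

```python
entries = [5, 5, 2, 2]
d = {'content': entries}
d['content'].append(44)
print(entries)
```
[5, 5, 2, 2, 44]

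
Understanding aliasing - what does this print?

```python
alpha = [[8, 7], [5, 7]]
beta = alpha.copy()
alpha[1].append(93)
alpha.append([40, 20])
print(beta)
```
[[8, 7], [5, 7, 93]]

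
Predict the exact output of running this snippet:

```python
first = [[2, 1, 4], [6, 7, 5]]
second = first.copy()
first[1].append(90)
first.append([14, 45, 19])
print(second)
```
[[2, 1, 4], [6, 7, 5, 90]]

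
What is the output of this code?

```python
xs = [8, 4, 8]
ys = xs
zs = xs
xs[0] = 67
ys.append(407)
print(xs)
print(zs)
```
[67, 4, 8, 407]
[67, 4, 8, 407]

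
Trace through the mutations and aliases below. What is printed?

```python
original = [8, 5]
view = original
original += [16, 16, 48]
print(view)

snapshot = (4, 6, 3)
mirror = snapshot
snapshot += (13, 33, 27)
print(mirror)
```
[8, 5, 16, 16, 48]
(4, 6, 3)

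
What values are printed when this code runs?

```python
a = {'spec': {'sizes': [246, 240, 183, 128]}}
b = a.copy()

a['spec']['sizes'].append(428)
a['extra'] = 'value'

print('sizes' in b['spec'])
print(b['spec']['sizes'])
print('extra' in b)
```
True
[246, 240, 183, 128, 428]
False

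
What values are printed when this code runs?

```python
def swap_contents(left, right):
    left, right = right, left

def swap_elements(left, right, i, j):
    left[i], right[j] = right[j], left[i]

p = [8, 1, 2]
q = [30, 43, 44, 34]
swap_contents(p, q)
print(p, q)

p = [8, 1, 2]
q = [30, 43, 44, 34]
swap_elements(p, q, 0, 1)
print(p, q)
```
[8, 1, 2] [30, 43, 44, 34]
[43, 1, 2] [30, 8, 44, 34]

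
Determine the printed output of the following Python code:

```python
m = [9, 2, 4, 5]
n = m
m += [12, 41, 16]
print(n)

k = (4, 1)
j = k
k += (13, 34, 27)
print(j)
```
[9, 2, 4, 5, 12, 41, 16]
(4, 1)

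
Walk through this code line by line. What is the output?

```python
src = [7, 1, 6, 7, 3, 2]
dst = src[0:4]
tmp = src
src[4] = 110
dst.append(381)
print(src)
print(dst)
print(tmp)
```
[7, 1, 6, 7, 110, 2]
[7, 1, 6, 7, 381]
[7, 1, 6, 7, 110, 2]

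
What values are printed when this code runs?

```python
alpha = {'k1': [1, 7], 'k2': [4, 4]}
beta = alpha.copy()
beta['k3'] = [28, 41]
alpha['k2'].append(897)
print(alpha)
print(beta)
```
{'k1': [1, 7], 'k2': [4, 4, 897]}
{'k1': [1, 7], 'k2': [4, 4, 897], 'k3': [28, 41]}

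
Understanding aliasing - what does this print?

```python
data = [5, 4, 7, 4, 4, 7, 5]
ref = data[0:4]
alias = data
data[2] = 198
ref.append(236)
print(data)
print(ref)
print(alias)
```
[5, 4, 198, 4, 4, 7, 5]
[5, 4, 7, 4, 236]
[5, 4, 198, 4, 4, 7, 5]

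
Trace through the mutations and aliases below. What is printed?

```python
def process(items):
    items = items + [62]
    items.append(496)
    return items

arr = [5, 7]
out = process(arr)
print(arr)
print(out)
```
[5, 7]
[5, 7, 62, 496]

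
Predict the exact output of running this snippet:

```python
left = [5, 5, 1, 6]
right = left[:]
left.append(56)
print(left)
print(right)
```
[5, 5, 1, 6, 56]
[5, 5, 1, 6]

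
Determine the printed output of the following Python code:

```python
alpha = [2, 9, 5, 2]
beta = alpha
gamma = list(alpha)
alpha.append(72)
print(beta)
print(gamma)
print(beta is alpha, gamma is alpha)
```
[2, 9, 5, 2, 72]
[2, 9, 5, 2]
True False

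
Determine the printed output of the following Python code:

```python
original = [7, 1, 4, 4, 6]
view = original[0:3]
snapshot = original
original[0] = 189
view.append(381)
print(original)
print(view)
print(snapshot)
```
[189, 1, 4, 4, 6]
[7, 1, 4, 381]
[189, 1, 4, 4, 6]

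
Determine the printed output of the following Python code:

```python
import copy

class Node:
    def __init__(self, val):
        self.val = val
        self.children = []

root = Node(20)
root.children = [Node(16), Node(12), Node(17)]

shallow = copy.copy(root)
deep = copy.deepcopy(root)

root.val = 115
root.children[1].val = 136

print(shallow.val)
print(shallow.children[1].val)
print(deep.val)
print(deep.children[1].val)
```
20
136
20
12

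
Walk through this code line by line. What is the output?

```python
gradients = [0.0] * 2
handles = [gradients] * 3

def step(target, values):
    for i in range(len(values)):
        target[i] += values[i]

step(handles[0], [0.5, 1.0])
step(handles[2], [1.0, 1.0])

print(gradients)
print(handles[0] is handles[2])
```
[1.5, 2.0]
True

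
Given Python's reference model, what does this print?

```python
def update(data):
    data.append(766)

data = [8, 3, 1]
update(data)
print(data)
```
[8, 3, 1, 766]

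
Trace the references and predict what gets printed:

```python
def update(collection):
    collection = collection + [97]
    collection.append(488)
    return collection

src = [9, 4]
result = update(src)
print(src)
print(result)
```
[9, 4]
[9, 4, 97, 488]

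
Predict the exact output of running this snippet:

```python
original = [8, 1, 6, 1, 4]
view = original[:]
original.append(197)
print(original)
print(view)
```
[8, 1, 6, 1, 4, 197]
[8, 1, 6, 1, 4]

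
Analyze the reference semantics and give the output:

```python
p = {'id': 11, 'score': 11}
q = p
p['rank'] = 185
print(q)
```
{'id': 11, 'score': 11, 'rank': 185}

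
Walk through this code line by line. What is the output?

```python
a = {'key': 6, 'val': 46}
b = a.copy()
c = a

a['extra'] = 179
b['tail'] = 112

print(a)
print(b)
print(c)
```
{'key': 6, 'val': 46, 'extra': 179}
{'key': 6, 'val': 46, 'tail': 112}
{'key': 6, 'val': 46, 'extra': 179}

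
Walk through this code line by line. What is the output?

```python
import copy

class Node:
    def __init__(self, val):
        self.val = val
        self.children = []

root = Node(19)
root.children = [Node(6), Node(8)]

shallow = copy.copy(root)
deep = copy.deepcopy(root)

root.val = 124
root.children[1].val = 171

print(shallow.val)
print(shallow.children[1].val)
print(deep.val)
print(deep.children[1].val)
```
19
171
19
8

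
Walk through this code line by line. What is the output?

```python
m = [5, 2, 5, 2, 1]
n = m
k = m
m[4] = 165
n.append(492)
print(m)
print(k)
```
[5, 2, 5, 2, 165, 492]
[5, 2, 5, 2, 165, 492]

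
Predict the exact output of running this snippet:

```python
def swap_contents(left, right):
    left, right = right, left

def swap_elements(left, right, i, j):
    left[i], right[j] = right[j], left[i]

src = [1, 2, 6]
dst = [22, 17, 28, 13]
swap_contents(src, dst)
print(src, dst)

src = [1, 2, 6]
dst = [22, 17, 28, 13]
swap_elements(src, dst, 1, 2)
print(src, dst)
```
[1, 2, 6] [22, 17, 28, 13]
[1, 28, 6] [22, 17, 2, 13]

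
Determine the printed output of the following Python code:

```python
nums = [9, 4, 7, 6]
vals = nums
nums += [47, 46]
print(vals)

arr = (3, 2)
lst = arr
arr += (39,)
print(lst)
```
[9, 4, 7, 6, 47, 46]
(3, 2)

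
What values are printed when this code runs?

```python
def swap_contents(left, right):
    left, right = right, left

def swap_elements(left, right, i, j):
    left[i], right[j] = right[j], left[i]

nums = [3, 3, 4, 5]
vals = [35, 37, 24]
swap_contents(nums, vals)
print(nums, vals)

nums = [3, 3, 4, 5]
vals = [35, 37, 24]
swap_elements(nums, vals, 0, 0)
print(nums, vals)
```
[3, 3, 4, 5] [35, 37, 24]
[35, 3, 4, 5] [3, 37, 24]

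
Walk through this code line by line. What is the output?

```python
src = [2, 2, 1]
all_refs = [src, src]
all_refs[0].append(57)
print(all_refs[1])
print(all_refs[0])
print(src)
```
[2, 2, 1, 57]
[2, 2, 1, 57]
[2, 2, 1, 57]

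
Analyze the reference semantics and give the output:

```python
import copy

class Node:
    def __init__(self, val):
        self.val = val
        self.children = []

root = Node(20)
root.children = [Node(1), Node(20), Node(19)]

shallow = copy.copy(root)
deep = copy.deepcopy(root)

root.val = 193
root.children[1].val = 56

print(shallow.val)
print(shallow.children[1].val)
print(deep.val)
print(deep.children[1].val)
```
20
56
20
20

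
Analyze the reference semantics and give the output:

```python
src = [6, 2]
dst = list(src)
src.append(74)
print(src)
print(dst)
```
[6, 2, 74]
[6, 2]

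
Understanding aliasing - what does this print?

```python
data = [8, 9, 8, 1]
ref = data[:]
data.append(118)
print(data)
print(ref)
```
[8, 9, 8, 1, 118]
[8, 9, 8, 1]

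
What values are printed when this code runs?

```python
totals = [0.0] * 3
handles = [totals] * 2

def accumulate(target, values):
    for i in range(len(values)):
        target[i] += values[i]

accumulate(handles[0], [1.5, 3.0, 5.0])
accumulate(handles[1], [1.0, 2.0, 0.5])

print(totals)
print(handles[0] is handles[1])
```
[2.5, 5.0, 5.5]
True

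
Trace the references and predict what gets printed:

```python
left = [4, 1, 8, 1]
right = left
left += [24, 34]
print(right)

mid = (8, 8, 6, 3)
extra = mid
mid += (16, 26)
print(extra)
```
[4, 1, 8, 1, 24, 34]
(8, 8, 6, 3)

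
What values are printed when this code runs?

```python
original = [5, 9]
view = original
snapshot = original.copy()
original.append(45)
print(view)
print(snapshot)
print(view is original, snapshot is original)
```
[5, 9, 45]
[5, 9]
True False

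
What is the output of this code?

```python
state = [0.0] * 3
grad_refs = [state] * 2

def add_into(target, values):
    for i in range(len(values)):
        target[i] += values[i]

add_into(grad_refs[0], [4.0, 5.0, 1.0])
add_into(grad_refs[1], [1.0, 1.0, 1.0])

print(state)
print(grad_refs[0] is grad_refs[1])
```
[5.0, 6.0, 2.0]
True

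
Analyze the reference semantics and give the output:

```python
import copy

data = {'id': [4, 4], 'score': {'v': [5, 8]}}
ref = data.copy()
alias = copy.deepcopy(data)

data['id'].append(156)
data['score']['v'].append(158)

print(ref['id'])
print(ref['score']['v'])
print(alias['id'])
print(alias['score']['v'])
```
[4, 4, 156]
[5, 8, 158]
[4, 4]
[5, 8]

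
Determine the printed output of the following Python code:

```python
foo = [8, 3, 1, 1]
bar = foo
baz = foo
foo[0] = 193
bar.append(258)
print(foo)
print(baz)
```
[193, 3, 1, 1, 258]
[193, 3, 1, 1, 258]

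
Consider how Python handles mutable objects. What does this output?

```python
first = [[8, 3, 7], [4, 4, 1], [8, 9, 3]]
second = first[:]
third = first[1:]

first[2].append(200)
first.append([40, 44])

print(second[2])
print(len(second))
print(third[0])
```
[8, 9, 3, 200]
3
[4, 4, 1]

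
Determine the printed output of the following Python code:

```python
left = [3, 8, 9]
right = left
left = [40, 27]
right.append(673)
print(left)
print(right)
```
[40, 27]
[3, 8, 9, 673]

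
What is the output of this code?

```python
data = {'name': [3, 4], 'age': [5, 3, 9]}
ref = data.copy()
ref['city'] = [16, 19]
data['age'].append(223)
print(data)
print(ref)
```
{'name': [3, 4], 'age': [5, 3, 9, 223]}
{'name': [3, 4], 'age': [5, 3, 9, 223], 'city': [16, 19]}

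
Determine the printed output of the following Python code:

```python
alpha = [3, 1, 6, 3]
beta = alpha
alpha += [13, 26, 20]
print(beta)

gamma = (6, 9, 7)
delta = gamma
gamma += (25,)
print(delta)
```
[3, 1, 6, 3, 13, 26, 20]
(6, 9, 7)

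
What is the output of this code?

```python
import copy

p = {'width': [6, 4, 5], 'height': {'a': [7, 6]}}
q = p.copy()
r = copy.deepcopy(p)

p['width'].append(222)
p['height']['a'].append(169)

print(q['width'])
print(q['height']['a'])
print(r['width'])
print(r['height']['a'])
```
[6, 4, 5, 222]
[7, 6, 169]
[6, 4, 5]
[7, 6]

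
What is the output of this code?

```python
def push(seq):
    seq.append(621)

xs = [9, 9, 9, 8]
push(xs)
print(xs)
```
[9, 9, 9, 8, 621]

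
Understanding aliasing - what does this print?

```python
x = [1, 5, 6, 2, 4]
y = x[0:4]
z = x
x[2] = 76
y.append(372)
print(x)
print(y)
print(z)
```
[1, 5, 76, 2, 4]
[1, 5, 6, 2, 372]
[1, 5, 76, 2, 4]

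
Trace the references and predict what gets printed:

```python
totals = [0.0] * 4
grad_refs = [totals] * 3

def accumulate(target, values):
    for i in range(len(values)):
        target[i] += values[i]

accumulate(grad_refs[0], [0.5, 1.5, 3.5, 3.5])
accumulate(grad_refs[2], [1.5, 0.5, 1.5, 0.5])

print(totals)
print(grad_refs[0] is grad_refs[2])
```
[2.0, 2.0, 5.0, 4.0]
True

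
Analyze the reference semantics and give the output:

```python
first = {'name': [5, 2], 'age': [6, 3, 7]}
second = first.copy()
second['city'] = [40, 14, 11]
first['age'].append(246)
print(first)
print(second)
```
{'name': [5, 2], 'age': [6, 3, 7, 246]}
{'name': [5, 2], 'age': [6, 3, 7, 246], 'city': [40, 14, 11]}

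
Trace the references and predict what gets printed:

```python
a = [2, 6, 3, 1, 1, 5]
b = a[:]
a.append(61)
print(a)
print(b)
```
[2, 6, 3, 1, 1, 5, 61]
[2, 6, 3, 1, 1, 5]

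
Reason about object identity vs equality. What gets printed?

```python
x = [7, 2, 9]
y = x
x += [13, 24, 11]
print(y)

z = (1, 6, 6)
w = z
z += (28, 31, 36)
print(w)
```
[7, 2, 9, 13, 24, 11]
(1, 6, 6)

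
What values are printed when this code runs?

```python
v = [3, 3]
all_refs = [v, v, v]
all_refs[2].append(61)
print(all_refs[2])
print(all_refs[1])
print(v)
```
[3, 3, 61]
[3, 3, 61]
[3, 3, 61]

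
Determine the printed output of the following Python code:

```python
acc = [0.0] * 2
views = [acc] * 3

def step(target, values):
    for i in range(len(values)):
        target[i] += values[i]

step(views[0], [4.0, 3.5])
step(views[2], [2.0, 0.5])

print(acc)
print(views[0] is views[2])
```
[6.0, 4.0]
True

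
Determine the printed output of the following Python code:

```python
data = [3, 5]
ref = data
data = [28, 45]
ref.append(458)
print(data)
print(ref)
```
[28, 45]
[3, 5, 458]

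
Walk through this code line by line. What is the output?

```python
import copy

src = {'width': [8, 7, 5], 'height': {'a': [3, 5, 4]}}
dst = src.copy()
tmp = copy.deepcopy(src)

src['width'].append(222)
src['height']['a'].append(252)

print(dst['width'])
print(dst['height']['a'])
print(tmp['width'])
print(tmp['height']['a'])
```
[8, 7, 5, 222]
[3, 5, 4, 252]
[8, 7, 5]
[3, 5, 4]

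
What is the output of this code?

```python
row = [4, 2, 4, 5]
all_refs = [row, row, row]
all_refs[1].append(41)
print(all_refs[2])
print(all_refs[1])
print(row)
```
[4, 2, 4, 5, 41]
[4, 2, 4, 5, 41]
[4, 2, 4, 5, 41]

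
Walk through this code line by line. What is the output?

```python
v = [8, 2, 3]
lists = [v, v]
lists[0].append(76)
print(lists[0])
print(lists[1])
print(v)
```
[8, 2, 3, 76]
[8, 2, 3, 76]
[8, 2, 3, 76]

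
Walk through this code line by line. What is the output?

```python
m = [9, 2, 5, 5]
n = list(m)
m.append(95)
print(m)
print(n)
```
[9, 2, 5, 5, 95]
[9, 2, 5, 5]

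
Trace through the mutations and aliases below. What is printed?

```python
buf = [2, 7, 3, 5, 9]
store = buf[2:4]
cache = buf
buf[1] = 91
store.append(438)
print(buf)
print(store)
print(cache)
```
[2, 91, 3, 5, 9]
[3, 5, 438]
[2, 91, 3, 5, 9]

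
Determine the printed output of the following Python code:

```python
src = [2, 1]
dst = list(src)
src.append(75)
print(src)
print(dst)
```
[2, 1, 75]
[2, 1]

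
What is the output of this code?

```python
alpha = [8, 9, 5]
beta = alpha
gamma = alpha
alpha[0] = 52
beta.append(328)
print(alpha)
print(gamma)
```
[52, 9, 5, 328]
[52, 9, 5, 328]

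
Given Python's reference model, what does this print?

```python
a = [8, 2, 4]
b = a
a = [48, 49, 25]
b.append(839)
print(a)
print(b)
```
[48, 49, 25]
[8, 2, 4, 839]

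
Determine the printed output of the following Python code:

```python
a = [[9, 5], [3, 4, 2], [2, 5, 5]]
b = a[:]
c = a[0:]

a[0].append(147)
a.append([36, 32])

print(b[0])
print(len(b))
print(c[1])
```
[9, 5, 147]
3
[3, 4, 2]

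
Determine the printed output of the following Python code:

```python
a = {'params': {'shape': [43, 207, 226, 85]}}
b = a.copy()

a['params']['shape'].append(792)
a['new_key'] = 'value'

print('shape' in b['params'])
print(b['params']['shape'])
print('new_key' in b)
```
True
[43, 207, 226, 85, 792]
False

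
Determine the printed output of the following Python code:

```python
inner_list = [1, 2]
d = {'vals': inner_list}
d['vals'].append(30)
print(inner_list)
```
[1, 2, 30]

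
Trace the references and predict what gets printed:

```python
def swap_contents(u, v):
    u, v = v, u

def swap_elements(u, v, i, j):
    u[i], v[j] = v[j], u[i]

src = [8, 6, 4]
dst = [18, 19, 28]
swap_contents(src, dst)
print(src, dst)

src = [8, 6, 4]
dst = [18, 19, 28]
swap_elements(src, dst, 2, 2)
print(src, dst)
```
[8, 6, 4] [18, 19, 28]
[8, 6, 28] [18, 19, 4]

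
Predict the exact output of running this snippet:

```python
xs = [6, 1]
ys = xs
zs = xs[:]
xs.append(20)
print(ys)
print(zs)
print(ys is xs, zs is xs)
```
[6, 1, 20]
[6, 1]
True False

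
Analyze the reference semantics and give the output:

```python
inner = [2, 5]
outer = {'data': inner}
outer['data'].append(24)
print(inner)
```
[2, 5, 24]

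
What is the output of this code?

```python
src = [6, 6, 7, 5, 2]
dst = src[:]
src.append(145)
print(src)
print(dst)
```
[6, 6, 7, 5, 2, 145]
[6, 6, 7, 5, 2]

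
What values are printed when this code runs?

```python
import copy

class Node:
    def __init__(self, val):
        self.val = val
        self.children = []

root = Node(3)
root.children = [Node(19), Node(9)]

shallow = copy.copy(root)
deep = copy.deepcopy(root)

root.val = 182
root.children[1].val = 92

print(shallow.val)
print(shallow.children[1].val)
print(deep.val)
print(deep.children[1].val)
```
3
92
3
9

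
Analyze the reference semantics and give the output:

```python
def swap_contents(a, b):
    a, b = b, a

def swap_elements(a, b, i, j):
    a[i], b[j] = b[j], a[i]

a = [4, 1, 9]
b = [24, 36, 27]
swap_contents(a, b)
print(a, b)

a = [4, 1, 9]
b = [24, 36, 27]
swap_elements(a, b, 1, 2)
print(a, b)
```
[4, 1, 9] [24, 36, 27]
[4, 27, 9] [24, 36, 1]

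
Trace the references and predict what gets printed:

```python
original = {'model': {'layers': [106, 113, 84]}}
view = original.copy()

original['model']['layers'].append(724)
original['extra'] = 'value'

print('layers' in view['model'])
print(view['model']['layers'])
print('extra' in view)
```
True
[106, 113, 84, 724]
False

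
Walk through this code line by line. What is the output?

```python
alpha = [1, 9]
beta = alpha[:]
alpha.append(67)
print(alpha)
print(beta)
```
[1, 9, 67]
[1, 9]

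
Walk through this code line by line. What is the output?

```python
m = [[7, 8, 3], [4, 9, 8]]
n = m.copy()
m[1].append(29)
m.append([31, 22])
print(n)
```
[[7, 8, 3], [4, 9, 8, 29]]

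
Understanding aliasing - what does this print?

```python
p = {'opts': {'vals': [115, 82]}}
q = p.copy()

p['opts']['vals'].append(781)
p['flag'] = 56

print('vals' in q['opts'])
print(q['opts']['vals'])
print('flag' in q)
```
True
[115, 82, 781]
False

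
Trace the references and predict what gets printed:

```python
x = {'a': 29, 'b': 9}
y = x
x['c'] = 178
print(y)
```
{'a': 29, 'b': 9, 'c': 178}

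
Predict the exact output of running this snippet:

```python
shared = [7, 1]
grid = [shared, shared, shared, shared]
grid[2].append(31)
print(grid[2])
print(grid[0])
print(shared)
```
[7, 1, 31]
[7, 1, 31]
[7, 1, 31]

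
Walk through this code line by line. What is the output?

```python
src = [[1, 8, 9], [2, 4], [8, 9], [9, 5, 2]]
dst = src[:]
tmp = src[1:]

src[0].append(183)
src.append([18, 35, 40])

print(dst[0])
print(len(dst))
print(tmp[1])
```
[1, 8, 9, 183]
4
[8, 9]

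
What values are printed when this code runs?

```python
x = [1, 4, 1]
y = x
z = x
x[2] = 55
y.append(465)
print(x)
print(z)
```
[1, 4, 55, 465]
[1, 4, 55, 465]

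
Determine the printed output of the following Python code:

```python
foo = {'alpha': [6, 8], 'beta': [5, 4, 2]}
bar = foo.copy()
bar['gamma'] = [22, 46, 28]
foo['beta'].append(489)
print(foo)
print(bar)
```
{'alpha': [6, 8], 'beta': [5, 4, 2, 489]}
{'alpha': [6, 8], 'beta': [5, 4, 2, 489], 'gamma': [22, 46, 28]}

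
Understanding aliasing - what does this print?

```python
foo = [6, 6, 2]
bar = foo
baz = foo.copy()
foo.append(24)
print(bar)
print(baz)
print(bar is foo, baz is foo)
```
[6, 6, 2, 24]
[6, 6, 2]
True False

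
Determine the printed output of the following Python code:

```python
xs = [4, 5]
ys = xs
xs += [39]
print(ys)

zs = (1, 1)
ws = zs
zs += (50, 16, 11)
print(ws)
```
[4, 5, 39]
(1, 1)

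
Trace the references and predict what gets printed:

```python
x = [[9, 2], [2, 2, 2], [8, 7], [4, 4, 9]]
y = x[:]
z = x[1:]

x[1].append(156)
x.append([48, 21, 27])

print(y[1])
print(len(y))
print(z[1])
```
[2, 2, 2, 156]
4
[8, 7]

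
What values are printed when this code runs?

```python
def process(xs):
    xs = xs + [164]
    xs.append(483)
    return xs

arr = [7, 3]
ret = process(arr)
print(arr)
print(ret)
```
[7, 3]
[7, 3, 164, 483]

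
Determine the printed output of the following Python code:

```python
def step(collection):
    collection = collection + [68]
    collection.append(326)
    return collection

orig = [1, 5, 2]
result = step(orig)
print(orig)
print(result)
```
[1, 5, 2]
[1, 5, 2, 68, 326]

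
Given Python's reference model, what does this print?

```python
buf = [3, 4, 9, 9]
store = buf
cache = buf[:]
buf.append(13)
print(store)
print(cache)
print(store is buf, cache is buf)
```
[3, 4, 9, 9, 13]
[3, 4, 9, 9]
True False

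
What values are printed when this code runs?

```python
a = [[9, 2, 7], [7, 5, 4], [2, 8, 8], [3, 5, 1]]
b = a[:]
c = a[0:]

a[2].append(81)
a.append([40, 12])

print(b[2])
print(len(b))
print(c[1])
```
[2, 8, 8, 81]
4
[7, 5, 4]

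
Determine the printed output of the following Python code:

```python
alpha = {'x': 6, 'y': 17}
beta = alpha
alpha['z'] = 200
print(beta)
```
{'x': 6, 'y': 17, 'z': 200}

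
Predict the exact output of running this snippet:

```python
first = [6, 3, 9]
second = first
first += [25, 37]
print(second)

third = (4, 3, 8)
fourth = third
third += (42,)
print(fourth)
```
[6, 3, 9, 25, 37]
(4, 3, 8)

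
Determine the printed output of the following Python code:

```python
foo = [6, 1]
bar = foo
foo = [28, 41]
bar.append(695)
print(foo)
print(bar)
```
[28, 41]
[6, 1, 695]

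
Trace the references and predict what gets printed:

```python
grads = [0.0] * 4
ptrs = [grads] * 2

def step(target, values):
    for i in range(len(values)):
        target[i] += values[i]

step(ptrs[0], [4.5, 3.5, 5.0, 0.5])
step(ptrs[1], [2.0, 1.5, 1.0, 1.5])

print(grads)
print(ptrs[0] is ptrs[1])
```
[6.5, 5.0, 6.0, 2.0]
True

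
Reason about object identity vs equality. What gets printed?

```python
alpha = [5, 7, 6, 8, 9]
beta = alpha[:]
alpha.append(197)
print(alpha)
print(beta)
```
[5, 7, 6, 8, 9, 197]
[5, 7, 6, 8, 9]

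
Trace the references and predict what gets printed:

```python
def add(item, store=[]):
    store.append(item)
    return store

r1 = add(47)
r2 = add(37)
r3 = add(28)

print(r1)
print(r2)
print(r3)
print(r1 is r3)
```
[47, 37, 28]
[47, 37, 28]
[47, 37, 28]
True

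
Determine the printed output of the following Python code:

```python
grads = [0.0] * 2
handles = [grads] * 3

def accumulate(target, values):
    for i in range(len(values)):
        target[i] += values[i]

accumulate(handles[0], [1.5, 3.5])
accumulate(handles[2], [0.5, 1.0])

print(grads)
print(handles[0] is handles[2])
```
[2.0, 4.5]
True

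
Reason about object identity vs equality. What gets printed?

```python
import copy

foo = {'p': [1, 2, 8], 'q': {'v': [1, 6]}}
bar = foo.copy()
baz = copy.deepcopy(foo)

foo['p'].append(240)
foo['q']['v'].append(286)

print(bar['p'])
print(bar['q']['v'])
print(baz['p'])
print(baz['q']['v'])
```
[1, 2, 8, 240]
[1, 6, 286]
[1, 2, 8]
[1, 6]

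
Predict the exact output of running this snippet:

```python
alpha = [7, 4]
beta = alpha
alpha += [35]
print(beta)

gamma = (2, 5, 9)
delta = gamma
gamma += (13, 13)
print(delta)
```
[7, 4, 35]
(2, 5, 9)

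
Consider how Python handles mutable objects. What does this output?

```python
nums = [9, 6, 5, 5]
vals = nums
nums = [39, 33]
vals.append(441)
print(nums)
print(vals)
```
[39, 33]
[9, 6, 5, 5, 441]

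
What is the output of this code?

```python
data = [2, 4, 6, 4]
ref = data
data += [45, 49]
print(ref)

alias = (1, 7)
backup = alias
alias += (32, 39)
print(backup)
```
[2, 4, 6, 4, 45, 49]
(1, 7)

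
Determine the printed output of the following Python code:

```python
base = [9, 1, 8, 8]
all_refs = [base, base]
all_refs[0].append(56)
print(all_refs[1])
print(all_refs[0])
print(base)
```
[9, 1, 8, 8, 56]
[9, 1, 8, 8, 56]
[9, 1, 8, 8, 56]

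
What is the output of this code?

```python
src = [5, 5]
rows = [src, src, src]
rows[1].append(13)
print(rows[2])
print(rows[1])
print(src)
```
[5, 5, 13]
[5, 5, 13]
[5, 5, 13]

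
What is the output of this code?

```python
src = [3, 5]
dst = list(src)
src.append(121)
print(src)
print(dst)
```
[3, 5, 121]
[3, 5]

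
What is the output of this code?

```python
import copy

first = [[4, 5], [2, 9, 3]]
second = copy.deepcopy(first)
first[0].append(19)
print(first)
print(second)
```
[[4, 5, 19], [2, 9, 3]]
[[4, 5], [2, 9, 3]]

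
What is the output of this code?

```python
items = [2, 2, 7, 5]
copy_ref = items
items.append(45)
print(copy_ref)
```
[2, 2, 7, 5, 45]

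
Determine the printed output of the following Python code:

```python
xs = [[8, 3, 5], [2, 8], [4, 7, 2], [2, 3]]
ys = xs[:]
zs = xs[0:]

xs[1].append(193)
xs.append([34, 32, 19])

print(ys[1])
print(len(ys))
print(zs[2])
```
[2, 8, 193]
4
[4, 7, 2]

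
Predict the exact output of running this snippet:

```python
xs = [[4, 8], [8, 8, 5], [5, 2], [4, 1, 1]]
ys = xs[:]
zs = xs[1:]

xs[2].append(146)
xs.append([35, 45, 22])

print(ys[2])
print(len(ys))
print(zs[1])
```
[5, 2, 146]
4
[5, 2, 146]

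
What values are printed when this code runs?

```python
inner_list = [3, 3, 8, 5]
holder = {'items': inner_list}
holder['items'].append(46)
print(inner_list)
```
[3, 3, 8, 5, 46]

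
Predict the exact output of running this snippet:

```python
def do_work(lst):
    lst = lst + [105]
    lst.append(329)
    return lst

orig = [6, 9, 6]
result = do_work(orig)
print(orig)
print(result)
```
[6, 9, 6]
[6, 9, 6, 105, 329]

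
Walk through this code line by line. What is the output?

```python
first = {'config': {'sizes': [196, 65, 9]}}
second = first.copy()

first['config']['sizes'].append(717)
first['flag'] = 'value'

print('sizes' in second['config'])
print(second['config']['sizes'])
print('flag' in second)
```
True
[196, 65, 9, 717]
False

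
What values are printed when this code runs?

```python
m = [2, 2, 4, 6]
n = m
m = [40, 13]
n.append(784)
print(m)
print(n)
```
[40, 13]
[2, 2, 4, 6, 784]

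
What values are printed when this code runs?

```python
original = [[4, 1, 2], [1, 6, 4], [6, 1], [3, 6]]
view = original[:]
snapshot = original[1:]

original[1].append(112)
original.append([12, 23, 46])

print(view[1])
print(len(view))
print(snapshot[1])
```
[1, 6, 4, 112]
4
[6, 1]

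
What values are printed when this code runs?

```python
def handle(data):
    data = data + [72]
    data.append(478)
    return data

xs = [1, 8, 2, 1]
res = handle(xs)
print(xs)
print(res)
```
[1, 8, 2, 1]
[1, 8, 2, 1, 72, 478]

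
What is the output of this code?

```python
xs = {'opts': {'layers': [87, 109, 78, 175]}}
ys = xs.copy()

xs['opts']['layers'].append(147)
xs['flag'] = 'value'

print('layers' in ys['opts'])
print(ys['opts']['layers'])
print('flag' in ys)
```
True
[87, 109, 78, 175, 147]
False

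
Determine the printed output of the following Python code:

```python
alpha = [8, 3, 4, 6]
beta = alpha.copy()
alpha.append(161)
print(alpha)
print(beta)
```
[8, 3, 4, 6, 161]
[8, 3, 4, 6]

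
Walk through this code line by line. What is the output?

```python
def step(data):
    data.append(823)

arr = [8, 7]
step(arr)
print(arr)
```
[8, 7, 823]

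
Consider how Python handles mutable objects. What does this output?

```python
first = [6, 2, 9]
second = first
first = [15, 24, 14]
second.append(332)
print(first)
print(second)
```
[15, 24, 14]
[6, 2, 9, 332]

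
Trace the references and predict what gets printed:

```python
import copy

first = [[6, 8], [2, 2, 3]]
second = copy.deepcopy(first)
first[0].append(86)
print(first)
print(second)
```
[[6, 8, 86], [2, 2, 3]]
[[6, 8], [2, 2, 3]]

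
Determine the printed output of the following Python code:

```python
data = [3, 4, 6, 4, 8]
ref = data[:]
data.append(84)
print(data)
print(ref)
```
[3, 4, 6, 4, 8, 84]
[3, 4, 6, 4, 8]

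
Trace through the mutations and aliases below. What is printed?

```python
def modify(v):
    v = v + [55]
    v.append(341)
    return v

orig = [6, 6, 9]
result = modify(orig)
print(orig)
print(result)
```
[6, 6, 9]
[6, 6, 9, 55, 341]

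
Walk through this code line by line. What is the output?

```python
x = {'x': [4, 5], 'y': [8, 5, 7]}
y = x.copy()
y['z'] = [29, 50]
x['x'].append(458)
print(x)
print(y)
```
{'x': [4, 5, 458], 'y': [8, 5, 7]}
{'x': [4, 5, 458], 'y': [8, 5, 7], 'z': [29, 50]}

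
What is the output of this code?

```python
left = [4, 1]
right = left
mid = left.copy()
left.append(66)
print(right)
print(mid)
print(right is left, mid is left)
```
[4, 1, 66]
[4, 1]
True False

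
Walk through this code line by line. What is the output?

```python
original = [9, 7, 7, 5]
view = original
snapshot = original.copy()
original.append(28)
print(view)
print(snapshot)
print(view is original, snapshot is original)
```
[9, 7, 7, 5, 28]
[9, 7, 7, 5]
True False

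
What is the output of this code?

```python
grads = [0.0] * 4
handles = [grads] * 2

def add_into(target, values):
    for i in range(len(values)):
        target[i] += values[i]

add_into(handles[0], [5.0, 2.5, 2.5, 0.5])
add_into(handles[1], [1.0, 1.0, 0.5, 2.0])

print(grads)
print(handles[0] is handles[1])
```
[6.0, 3.5, 3.0, 2.5]
True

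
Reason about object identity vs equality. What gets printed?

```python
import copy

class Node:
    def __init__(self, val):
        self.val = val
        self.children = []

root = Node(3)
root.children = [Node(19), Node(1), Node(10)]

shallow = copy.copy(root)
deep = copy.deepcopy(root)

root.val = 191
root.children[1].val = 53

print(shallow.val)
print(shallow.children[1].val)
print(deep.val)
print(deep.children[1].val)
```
3
53
3
1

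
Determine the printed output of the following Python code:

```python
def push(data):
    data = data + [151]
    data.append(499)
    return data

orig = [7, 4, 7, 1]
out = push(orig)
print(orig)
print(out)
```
[7, 4, 7, 1]
[7, 4, 7, 1, 151, 499]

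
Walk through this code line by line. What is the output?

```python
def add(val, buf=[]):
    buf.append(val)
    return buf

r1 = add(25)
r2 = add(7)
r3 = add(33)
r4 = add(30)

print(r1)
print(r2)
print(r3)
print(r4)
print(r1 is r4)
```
[25, 7, 33, 30]
[25, 7, 33, 30]
[25, 7, 33, 30]
[25, 7, 33, 30]
True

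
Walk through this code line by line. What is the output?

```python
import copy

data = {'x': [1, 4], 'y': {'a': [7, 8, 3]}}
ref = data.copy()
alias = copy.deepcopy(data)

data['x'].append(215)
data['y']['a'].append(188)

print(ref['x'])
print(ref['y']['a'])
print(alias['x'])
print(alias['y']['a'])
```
[1, 4, 215]
[7, 8, 3, 188]
[1, 4]
[7, 8, 3]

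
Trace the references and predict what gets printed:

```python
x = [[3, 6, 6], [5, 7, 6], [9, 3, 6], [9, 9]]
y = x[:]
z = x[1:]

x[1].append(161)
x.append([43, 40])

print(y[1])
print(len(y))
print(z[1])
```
[5, 7, 6, 161]
4
[9, 3, 6]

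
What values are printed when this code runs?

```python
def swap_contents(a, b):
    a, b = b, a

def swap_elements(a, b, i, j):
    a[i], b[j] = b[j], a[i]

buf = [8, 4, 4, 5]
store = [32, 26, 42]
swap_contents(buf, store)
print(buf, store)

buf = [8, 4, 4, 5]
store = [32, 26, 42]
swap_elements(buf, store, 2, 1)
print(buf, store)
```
[8, 4, 4, 5] [32, 26, 42]
[8, 4, 26, 5] [32, 4, 42]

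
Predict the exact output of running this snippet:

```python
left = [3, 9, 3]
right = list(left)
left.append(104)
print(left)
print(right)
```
[3, 9, 3, 104]
[3, 9, 3]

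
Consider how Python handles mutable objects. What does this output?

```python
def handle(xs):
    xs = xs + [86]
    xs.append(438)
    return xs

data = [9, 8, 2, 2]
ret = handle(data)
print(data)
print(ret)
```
[9, 8, 2, 2]
[9, 8, 2, 2, 86, 438]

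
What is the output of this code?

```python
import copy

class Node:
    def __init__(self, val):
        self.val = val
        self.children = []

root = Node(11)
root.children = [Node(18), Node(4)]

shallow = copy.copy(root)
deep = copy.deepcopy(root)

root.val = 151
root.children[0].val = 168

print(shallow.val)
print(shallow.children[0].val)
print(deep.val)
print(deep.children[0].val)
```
11
168
11
18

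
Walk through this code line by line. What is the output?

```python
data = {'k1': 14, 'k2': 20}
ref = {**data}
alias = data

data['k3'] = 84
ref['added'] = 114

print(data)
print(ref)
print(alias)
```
{'k1': 14, 'k2': 20, 'k3': 84}
{'k1': 14, 'k2': 20, 'added': 114}
{'k1': 14, 'k2': 20, 'k3': 84}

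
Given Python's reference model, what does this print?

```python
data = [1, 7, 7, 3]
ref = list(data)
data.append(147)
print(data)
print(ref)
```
[1, 7, 7, 3, 147]
[1, 7, 7, 3]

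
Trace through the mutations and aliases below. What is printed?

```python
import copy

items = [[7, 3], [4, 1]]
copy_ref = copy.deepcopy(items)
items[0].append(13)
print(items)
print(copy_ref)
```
[[7, 3, 13], [4, 1]]
[[7, 3], [4, 1]]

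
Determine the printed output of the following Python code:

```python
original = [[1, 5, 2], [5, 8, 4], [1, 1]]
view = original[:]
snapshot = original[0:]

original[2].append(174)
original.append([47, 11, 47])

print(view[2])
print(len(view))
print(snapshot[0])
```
[1, 1, 174]
3
[1, 5, 2]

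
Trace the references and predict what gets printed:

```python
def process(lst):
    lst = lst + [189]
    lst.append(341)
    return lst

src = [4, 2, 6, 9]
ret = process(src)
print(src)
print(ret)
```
[4, 2, 6, 9]
[4, 2, 6, 9, 189, 341]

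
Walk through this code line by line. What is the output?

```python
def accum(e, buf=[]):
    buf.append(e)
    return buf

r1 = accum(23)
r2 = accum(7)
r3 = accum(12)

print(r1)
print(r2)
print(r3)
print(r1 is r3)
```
[23, 7, 12]
[23, 7, 12]
[23, 7, 12]
True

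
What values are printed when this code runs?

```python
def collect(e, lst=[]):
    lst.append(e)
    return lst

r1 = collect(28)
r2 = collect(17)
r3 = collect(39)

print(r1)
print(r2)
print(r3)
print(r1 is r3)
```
[28, 17, 39]
[28, 17, 39]
[28, 17, 39]
True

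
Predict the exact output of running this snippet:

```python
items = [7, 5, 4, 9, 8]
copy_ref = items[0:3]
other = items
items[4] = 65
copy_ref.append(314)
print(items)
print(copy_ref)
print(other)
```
[7, 5, 4, 9, 65]
[7, 5, 4, 314]
[7, 5, 4, 9, 65]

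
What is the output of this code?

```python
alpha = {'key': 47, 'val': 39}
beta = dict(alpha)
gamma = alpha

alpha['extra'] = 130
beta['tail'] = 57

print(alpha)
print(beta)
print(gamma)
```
{'key': 47, 'val': 39, 'extra': 130}
{'key': 47, 'val': 39, 'tail': 57}
{'key': 47, 'val': 39, 'extra': 130}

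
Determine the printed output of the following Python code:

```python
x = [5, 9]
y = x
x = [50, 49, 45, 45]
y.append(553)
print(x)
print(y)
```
[50, 49, 45, 45]
[5, 9, 553]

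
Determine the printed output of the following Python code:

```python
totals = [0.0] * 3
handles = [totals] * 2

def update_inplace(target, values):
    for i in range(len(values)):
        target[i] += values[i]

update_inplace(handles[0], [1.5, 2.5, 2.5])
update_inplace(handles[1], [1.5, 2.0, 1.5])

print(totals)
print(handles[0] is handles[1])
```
[3.0, 4.5, 4.0]
True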